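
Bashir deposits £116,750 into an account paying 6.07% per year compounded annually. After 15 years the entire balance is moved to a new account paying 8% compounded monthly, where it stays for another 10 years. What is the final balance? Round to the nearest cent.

£627,231.72

After 15 years at 6.07%: 116,750 × 2.42040773845 ≈ 282,582.6035.
Then 10 years at 8%: 282,582.6035 × 2.21964023454 ≈ 627,231.7162.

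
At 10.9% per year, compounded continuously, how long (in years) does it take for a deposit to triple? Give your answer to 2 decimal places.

e^(0.109t) = 3, so 0.109t = ln 3 ≈ 1.0986.
t ≈ 1.0986/0.109 ≈ 10.0790.

10.08 years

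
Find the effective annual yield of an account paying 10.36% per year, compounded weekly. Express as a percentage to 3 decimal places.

10.904%

EAR = (1 + 10.36%/52)^52 − 1 = (1 + 0.00199231)^52 − 1.
(1 + 0.00199231)^52 ≈ 1.109042, so EAR ≈ 10.90424%.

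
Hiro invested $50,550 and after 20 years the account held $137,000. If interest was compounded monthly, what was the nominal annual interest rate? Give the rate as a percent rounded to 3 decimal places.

4.995%

(1 + r/12)^240 = 137,000/50,550 = 2.71019.
1 + r/12 = 2.71019^(1/240) ≈ 1.004163, so r/12 ≈ 0.00416288.
r ≈ 12·0.00416288 = 4.99546%.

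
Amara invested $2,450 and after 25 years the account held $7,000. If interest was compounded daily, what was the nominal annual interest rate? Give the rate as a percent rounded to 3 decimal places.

4.200%

The 9125-period growth factor is 7,000/2,450 = 2.85714.
r/365 = 2.85714^(1/9125) − 1 ≈ 0.000115056, so r ≈ 365·0.000115056 = 4.19953%.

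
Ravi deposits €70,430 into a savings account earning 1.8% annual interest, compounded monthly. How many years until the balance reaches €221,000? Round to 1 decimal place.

63.6 years

We need (1 + 0.0015)^(12t) = 3.1379, so 12t = ln 3.1379 / ln 1.0015 ≈ 762.9339.
t ≈ 762.9339/12 = 63.5778 years.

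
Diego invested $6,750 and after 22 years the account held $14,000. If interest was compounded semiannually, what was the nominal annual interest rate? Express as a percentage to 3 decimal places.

(1 + r/2)^44 = 14,000/6,750 = 2.07407.
1 + r/2 = 2.07407^(1/44) ≈ 1.016718, so r/2 ≈ 0.0167181.
r ≈ 2·0.0167181 = 3.34362%.

3.344%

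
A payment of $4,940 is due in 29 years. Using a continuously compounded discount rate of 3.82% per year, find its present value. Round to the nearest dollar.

P = A·e^(−rt) = 4,940·e^(−1.1078).
e^(−1.1078) ≈ 0.3302847889, so P ≈ 1,631.6069.

$1,632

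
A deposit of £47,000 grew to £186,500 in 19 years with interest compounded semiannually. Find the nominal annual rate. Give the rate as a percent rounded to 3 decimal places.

(1 + r/2)^38 = 186,500/47,000 = 3.96809.
1 + r/2 = 3.96809^(1/38) ≈ 1.036936, so r/2 ≈ 0.0369364.
r ≈ 2·0.0369364 = 7.38729%.

7.387%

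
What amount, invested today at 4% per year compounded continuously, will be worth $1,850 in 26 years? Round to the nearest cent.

$653.89

P = A·e^(−rt) = 1,850·e^(−1.04).
e^(−1.04) ≈ 0.353454682, so P ≈ 653.8912.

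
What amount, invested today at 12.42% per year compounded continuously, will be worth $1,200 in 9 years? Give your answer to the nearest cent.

P = A·e^(−rt) = 1,200·e^(−1.1178).
e^(−1.1178) ≈ 0.3269984003, so P ≈ 392.3981.

$392.40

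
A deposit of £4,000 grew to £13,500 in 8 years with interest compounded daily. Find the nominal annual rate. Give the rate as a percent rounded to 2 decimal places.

15.21%

The 2920-period growth factor is 13,500/4,000 = 3.375.
r/365 = 3.375^(1/2920) − 1 ≈ 0.000416661, so r ≈ 365·0.000416661 = 15.20811%.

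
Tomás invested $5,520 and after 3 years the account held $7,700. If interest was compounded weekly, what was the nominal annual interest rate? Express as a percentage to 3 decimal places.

11.107%

(1 + r/52)^156 = 7,700/5,520 = 1.39493.
1 + r/52 = 1.39493^(1/156) ≈ 1.002136, so r/52 ≈ 0.00213588.
r ≈ 52·0.00213588 = 11.10659%.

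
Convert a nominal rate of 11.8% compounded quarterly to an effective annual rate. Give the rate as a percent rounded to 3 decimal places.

12.332%

EAR = (1 + 11.8%/4)^4 − 1 = (1 + 0.0295)^4 − 1.
(1 + 0.0295)^4 ≈ 1.123325, so EAR ≈ 12.33249%.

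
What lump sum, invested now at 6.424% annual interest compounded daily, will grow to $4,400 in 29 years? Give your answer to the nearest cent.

$683.05

Growth factor = (1 + 0.000176)^10585 ≈ 6.441723179.
P = 4,400/6.441723179 ≈ 683.0470.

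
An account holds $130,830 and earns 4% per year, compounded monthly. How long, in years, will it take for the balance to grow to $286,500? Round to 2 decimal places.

We need (1 + 0.00333333)^(12t) = 2.1899, so 12t = ln 2.1899 / ln 1.003333 ≈ 235.5436.
t ≈ 235.5436/12 = 19.6286 years.

19.63 years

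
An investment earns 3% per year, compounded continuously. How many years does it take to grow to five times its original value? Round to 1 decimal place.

e^(0.03t) = 5, so 0.03t = ln 5 ≈ 1.6094.
t ≈ 1.6094/0.03 ≈ 53.6479.

53.6 years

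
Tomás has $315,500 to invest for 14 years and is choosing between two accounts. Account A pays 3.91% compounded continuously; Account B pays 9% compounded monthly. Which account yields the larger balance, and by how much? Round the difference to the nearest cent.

Account A growth factor: e^(0.0391·14) = e^0.5474 ≈ 1.72875241334; balance ≈ 545,421.3864.
Account B growth factor: (1 + 0.0075)^168 ≈ 3.508885595484; balance ≈ 1,107,053.4054.
Account B is larger by 561,632.0190.

Account B, by $561,632.02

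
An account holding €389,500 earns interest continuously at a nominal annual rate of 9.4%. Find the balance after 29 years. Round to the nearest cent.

A = P·e^(rt) = 389,500·e^(0.094·29) = 389,500·e^2.726.
e^2.726 ≈ 15.27167797154, so A ≈ 5,948,318.5699.

€5,948,318.57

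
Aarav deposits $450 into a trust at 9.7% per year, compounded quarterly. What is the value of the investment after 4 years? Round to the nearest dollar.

$660

Periodic rate = 9.7%/4 = 0.02425; periods = 4·4 = 16.
A = 450·(1 + 0.02425)^16 ≈ 450·1.46722109 ≈ 660.2495.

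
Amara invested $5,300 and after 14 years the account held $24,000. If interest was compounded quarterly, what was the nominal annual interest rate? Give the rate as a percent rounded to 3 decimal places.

(1 + r/4)^56 = 24,000/5,300 = 4.5283.
1 + r/4 = 4.5283^(1/56) ≈ 1.027337, so r/4 ≈ 0.0273375.
r ≈ 4·0.0273375 = 10.93499%.

10.935%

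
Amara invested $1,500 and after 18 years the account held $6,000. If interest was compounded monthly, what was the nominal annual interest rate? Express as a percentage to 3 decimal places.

The 216-period growth factor is 6,000/1,500 = 4.
r/12 = 4^(1/216) − 1 ≈ 0.00643867, so r ≈ 12·0.00643867 = 7.72640%.

7.726%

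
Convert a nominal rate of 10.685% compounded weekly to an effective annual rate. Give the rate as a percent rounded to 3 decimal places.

11.265%

One year is 52 periods at 0.00205481 each: (1 + 0.00205481)^52 ≈ 1.112645.
EAR = 1.112645 − 1 ≈ 11.26453%.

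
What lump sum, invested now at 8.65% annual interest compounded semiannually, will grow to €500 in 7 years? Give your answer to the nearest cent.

Growth factor = (1 + 0.04325)^14 ≈ 1.80899559.
P = 500/1.80899559 ≈ 276.3965.

€276.40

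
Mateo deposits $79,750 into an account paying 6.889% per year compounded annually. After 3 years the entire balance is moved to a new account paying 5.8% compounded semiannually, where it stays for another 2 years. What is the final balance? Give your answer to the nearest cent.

$109,192.10

After 3 years at 6.889%: 79,750 × 1.22123443667 ≈ 97,393.4463.
Then 2 years at 5.8%: 97,393.4463 × 1.12114426328 ≈ 109,192.1036.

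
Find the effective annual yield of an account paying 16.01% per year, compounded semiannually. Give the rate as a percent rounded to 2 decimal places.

16.65%

One year is 2 periods at 0.08005 each: (1 + 0.08005)^2 ≈ 1.166508.
EAR = 1.166508 − 1 ≈ 16.65080%.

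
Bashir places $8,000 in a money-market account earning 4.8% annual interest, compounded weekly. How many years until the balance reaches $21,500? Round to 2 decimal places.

20.61 years

(1 + 0.000923077)^(52t) = 21,500/8,000 = 2.6875.
52t·ln(1 + 0.000923077) = ln(2.6875); 52t = 0.98861/0.000922651 ≈ 1071.4899.
t ≈ 20.6056 years.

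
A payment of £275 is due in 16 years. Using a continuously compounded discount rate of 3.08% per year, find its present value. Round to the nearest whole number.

P = A·e^(−rt) = 275·e^(−0.4928).
e^(−0.4928) ≈ 0.61091344, so P ≈ 168.0012.

£168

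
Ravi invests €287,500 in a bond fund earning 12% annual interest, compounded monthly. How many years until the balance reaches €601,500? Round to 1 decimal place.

We need (1 + 0.01)^(12t) = 2.0922, so 12t = ln 2.0922 / ln 1.01 ≈ 74.1889.
t ≈ 74.1889/12 = 6.1824 years.

6.2 years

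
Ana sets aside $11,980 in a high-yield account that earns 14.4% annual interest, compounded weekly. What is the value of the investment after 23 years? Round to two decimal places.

Growth factor = (1 + 0.144/52)^1196 ≈ 27.3146339987.
A ≈ 11,980 × 27.3146339987 ≈ 327,229.3153.

$327,229.32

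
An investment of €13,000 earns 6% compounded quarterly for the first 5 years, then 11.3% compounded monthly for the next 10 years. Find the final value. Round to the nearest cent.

Phase 1: 13,000·(1 + 0.015)^20 ≈ 17,509.1151.
Phase 2: 17,509.1151·(1 + 0.113/12)^120 ≈ 53,916.3816.

€53,916.38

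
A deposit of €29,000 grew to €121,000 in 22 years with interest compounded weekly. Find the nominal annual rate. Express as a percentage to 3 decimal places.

6.497%

(1 + r/52)^1144 = 121,000/29,000 = 4.17241.
1 + r/52 = 4.17241^(1/1144) ≈ 1.001249, so r/52 ≈ 0.00124946.
r ≈ 52·0.00124946 = 6.49721%.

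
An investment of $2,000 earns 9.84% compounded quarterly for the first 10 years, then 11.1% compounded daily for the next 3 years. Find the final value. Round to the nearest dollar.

After 10 years at 9.84%: 2,000 × 2.643468025 ≈ 5,286.9361.
Then 3 years at 11.1%: 5,286.9361 × 1.395076672 ≈ 7,375.6812.

$7,376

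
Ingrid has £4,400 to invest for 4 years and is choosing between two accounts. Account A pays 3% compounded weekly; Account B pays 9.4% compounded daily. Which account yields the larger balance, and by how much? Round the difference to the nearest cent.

Account A growth factor: (1 + 0.03/52)^208 ≈ 1.127457839; balance ≈ 4,960.8145.
Account B growth factor: (1 + 0.094/365)^1460 ≈ 1.456376632; balance ≈ 6,408.0572.
Account B is larger by 1,447.2427.

Account B, by £1,447.24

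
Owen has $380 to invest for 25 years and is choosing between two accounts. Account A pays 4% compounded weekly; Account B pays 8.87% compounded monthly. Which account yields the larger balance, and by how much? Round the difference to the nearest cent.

Account A growth factor: (1 + 0.04/52)^1300 ≈ 2.717237072; balance ≈ 1,032.5501.
Account B growth factor: (1 + 0.0887/12)^300 ≈ 9.10974439; balance ≈ 3,461.7029.
Account B is larger by 2,429.1528.

Account B, by $2,429.15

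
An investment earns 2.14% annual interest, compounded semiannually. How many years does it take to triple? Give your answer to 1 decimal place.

51.6 years

(1 + 0.0107)^(2t) = 3.
2t = ln 3 / ln(1 + 0.0107) ≈ 1.0986/0.0106432 ≈ 103.2224.
t ≈ 51.6112.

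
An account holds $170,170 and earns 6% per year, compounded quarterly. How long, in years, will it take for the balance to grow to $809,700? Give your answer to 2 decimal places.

26.19 years

We need (1 + 0.015)^(4t) = 4.7582, so 4t = ln 4.7582 / ln 1.015 ≈ 104.7691.
t ≈ 104.7691/4 = 26.1923 years.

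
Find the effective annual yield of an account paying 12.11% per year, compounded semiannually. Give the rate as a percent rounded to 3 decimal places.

12.477%

EAR = (1 + 12.11%/2)^2 − 1 = (1 + 0.06055)^2 − 1.
(1 + 0.06055)^2 ≈ 1.124766, so EAR ≈ 12.47663%.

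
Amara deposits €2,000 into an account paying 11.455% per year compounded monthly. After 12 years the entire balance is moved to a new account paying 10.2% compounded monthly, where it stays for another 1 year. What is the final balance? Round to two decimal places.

€8,695.42

After 12 years at 11.455%: 2,000 × 3.927804446 ≈ 7,855.6089.
Then 1 years at 10.2%: 7,855.6089 × 1.106906227 ≈ 8,695.4224.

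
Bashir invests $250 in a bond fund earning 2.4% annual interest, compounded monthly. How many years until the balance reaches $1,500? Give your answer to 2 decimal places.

(1 + 0.002)^(12t) = 1,500/250 = 6.
12t·ln(1 + 0.002) = ln(6); 12t = 1.7918/0.001998 ≈ 896.7753.
t ≈ 74.7313 years.

74.73 years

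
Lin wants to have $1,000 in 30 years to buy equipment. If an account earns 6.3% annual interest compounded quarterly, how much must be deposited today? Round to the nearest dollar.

$153

Periodic rate = 6.3%/4 = 0.01575; 120 periods.
P = 1,000/(1 + 0.01575)^120 ≈ 1,000/6.52258459 ≈ 153.3135.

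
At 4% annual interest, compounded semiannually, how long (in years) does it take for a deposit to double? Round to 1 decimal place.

17.5 years

(1 + 0.02)^(2t) = 2.
2t = ln 2 / ln(1 + 0.02) ≈ 0.69315/0.0198026 ≈ 35.0028.
t ≈ 17.5014.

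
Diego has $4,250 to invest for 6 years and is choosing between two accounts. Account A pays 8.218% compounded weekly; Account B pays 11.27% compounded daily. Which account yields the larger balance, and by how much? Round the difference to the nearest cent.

A: (1 + 0.08218/52)^312 ≈ 1.636714342, so 4,250 × 1.636714342 ≈ 6,956.0360.
B: (1 + 0.1127/365)^2190 ≈ 1.966186003, so 4,250 × 1.966186003 ≈ 8,356.2905.
Difference ≈ 1,400.2546 in favor of B.

Account B, by $1,400.25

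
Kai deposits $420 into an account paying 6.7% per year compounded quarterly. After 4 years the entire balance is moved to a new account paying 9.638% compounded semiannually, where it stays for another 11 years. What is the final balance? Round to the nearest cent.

After 4 years at 6.7%: 420 × 1.304448378 ≈ 547.8683.
Then 11 years at 9.638%: 547.8683 × 2.816308762 ≈ 1,542.9663.

$1,542.97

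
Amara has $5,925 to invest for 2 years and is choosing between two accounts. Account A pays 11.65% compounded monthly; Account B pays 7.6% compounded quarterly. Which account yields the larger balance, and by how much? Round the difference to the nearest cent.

A: (1 + 0.1165/12)^24 ≈ 1.26096367, so 5,925 × 1.26096367 ≈ 7,471.2097.
B: (1 + 0.019)^8 ≈ 1.162501366, so 5,925 × 1.162501366 ≈ 6,887.8206.
Difference ≈ 583.3892 in favor of A.

Account A, by $583.39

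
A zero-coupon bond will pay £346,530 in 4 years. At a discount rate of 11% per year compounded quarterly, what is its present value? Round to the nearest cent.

£224,507.86

Growth factor = (1 + 0.0275)^16 ≈ 1.54350943583.
P = 346,530/1.54350943583 ≈ 224,507.8598.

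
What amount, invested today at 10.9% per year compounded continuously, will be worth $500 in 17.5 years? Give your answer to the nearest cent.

P = A·e^(−rt) = 500·e^(−1.9075).
e^(−1.9075) ≈ 0.148451051, so P ≈ 74.2255.

$74.23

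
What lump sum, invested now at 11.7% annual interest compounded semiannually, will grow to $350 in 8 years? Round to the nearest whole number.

$141

Growth factor = (1 + 0.0585)^16 ≈ 2.48344072.
P = 350/2.48344072 ≈ 140.9335.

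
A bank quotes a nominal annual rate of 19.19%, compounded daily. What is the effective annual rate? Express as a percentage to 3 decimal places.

21.149%

EAR = (1 + 19.19%/365)^365 − 1 = (1 + 0.000525753)^365 − 1.
(1 + 0.000525753)^365 ≈ 1.211488, so EAR ≈ 21.14883%.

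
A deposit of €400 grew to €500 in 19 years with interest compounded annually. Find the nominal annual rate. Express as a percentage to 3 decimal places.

The 19-period growth factor is 500/400 = 1.25.
r = 1.25^(1/19) − 1 ≈ 0.0118136, i.e. 1.18136%.

1.181%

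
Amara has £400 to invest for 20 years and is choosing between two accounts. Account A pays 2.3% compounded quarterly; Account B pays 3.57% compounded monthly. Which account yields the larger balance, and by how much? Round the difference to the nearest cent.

A: (1 + 0.00575)^80 ≈ 1.58198842, so 400 × 1.58198842 ≈ 632.7954.
B: (1 + 0.002975)^240 ≈ 2.03998005, so 400 × 2.03998005 ≈ 815.9920.
Difference ≈ 183.1967 in favor of B.

Account B, by £183.20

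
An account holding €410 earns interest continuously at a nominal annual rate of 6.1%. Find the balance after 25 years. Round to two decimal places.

€1,884.01

A = P·e^(rt) = 410·e^(0.061·25) = 410·e^1.525.
e^1.525 ≈ 4.595143569, so A ≈ 1,884.0089.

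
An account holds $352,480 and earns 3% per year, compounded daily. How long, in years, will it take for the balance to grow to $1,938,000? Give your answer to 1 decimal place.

(1 + 0.0000821918)^(365t) = 1,938,000/352,480 = 5.4982.
365t·ln(1 + 0.0000821918) = ln(5.4982); 365t = 1.7044/8.21884e-05 ≈ 20737.9368.
t ≈ 56.8163 years.

56.8 years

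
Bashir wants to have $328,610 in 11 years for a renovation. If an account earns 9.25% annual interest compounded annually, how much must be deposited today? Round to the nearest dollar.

$124,178

Growth factor = (1 + 0.0925)^11 ≈ 2.64628065539.
P = 328,610/2.64628065539 ≈ 124,178.0608.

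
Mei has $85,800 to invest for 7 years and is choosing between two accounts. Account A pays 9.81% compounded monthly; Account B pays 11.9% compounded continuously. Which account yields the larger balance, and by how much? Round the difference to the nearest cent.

Account A growth factor: (1 + 0.008175)^84 ≈ 1.98160736939; balance ≈ 170,021.9123.
Account B growth factor: e^(0.119·7) = e^0.833 ≈ 2.30020902675; balance ≈ 197,357.9345.
Account B is larger by 27,336.0222.

Account B, by $27,336.02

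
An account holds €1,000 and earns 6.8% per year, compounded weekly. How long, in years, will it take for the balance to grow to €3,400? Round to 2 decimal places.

(1 + 0.00130769)^(52t) = 3,400/1,000 = 3.4.
52t·ln(1 + 0.00130769) = ln(3.4); 52t = 1.2238/0.00130684 ≈ 936.4400.
t ≈ 18.0085 years.

18.01 years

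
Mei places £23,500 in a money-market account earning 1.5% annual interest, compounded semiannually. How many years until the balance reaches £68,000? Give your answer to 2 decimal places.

71.10 years

We need (1 + 0.0075)^(2t) = 2.8936, so 2t = ln 2.8936 / ln 1.0075 ≈ 142.1982.
t ≈ 142.1982/2 = 71.0991 years.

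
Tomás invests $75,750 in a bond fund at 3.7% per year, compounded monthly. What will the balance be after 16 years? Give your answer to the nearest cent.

Periodic rate = 3.7%/12 = 0.00308333; periods = 12·16 = 192.
A = 75,750·(1 + 0.037/12)^192 ≈ 75,750·1.80595439916 ≈ 136,801.0457.

$136,801.05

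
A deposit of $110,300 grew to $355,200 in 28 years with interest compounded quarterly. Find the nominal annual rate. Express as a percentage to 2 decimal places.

The 112-period growth factor is 355,200/110,300 = 3.22031.
r/4 = 3.22031^(1/112) − 1 ≈ 0.0104965, so r ≈ 4·0.0104965 = 4.19859%.

4.20%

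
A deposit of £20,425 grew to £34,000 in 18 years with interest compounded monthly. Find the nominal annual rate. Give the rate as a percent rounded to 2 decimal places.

The 216-period growth factor is 34,000/20,425 = 1.66463.
r/12 = 1.66463^(1/216) − 1 ≈ 0.00236205, so r ≈ 12·0.00236205 = 2.83446%.

2.83%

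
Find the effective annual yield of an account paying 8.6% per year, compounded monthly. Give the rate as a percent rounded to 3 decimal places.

8.947%

One year is 12 periods at 0.00716667 each: (1 + 0.00716667)^12 ≈ 1.089472.
EAR = 1.089472 − 1 ≈ 8.94721%.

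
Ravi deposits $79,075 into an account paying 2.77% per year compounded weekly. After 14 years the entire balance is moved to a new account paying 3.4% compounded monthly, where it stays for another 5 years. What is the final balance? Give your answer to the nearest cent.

$138,082.75

After 14 years at 2.77%: 79,075 × 1.47358284903 ≈ 116,523.5638.
Then 5 years at 3.4%: 116,523.5638 × 1.1850199627 ≈ 138,082.7492.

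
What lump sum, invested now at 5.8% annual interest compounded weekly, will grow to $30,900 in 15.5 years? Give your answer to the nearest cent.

Periodic rate = 5.8%/52 = 0.00111538; 806 periods.
P = 30,900/(1 + 0.058/52)^806 ≈ 30,900/2.4559140337 ≈ 12,581.8736.

$12,581.87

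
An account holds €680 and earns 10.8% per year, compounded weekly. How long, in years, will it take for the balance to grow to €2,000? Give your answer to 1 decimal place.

10.0 years

(1 + 0.00207692)^(52t) = 2,000/680 = 2.9412.
52t·ln(1 + 0.00207692) = ln(2.9412); 52t = 1.0788/0.00207477 ≈ 519.9661.
t ≈ 9.9993 years.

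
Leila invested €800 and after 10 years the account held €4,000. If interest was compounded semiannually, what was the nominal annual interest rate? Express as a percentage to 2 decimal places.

(1 + r/2)^20 = 4,000/800 = 5.
1 + r/2 = 5^(1/20) ≈ 1.083798, so r/2 ≈ 0.0837984.
r ≈ 2·0.0837984 = 16.75968%.

16.76%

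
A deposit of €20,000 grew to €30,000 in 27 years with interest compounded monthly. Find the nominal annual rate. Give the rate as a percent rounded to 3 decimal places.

1.503%

The 324-period growth factor is 30,000/20,000 = 1.5.
r/12 = 1.5^(1/324) − 1 ≈ 0.00125222, so r ≈ 12·0.00125222 = 1.50266%.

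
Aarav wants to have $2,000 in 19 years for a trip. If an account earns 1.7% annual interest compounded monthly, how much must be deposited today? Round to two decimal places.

Periodic rate = 1.7%/12 = 0.00141667; 228 periods.
P = 2,000/(1 + 0.017/12)^228 ≈ 2,000/1.380949663 ≈ 1,448.2787.

$1,448.28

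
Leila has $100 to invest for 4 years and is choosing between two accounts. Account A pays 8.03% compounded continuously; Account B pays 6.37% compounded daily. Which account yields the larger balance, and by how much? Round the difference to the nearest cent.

Account A, by $8.86

Account A growth factor: e^(0.0803·4) = e^0.3212 ≈ 1.37878131; balance ≈ 137.8781.
Account B growth factor: (1 + 0.0637/365)^1460 ≈ 1.29017487; balance ≈ 129.0175.
Account A is larger by 8.8606.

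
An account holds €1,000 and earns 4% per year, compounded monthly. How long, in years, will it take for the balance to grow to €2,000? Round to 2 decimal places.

We need (1 + 0.00333333)^(12t) = 2, so 12t = ln 2 / ln 1.003333 ≈ 208.2905.
t ≈ 208.2905/12 = 17.3575 years.

17.36 years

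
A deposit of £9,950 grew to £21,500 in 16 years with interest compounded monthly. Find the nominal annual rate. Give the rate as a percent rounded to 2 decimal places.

4.83%

The 192-period growth factor is 21,500/9,950 = 2.1608.
r/12 = 2.1608^(1/192) − 1 ≈ 0.00402098, so r ≈ 12·0.00402098 = 4.82518%.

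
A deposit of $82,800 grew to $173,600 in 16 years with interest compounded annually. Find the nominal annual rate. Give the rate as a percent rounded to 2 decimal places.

4.74%

(1 + r)^16 = 173,600/82,800 = 2.09662.
1 + r = 2.09662^(1/16) ≈ 1.047358, so r ≈ 0.0473575.
r ≈ 4.73575%.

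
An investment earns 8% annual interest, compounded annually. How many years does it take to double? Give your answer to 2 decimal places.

(1 + 0.08)^t = 2.
t = ln 2 / ln(1 + 0.08) ≈ 0.69315/0.076961 ≈ 9.0065.

9.01 years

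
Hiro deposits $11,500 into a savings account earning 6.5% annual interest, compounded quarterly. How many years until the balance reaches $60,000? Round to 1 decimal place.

We need (1 + 0.01625)^(4t) = 5.2174, so 4t = ln 5.2174 / ln 1.01625 ≈ 102.4852.
t ≈ 102.4852/4 = 25.6213 years.

25.6 years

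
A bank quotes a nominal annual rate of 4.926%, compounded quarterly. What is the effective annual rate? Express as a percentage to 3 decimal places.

EAR = (1 + 4.926%/4)^4 − 1 = (1 + 0.012315)^4 − 1.
(1 + 0.012315)^4 ≈ 1.050177, so EAR ≈ 5.01774%.

5.018%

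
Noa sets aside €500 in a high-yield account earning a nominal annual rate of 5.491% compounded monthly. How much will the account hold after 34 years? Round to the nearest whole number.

Growth factor = (1 + 0.05491/12)^408 ≈ 6.440985668.
A ≈ 500 × 6.440985668 ≈ 3,220.4928.

€3,220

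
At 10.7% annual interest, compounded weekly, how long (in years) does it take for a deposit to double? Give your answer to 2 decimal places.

(1 + 0.00205769)^(52t) = 2.
52t = ln 2 / ln(1 + 0.00205769) ≈ 0.69315/0.00205558 ≈ 337.2030.
t ≈ 6.4847.

6.48 years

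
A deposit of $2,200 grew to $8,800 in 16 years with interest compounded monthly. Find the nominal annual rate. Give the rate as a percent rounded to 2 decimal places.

The 192-period growth factor is 8,800/2,200 = 4.
r/12 = 4^(1/192) − 1 ≈ 0.00724641, so r ≈ 12·0.00724641 = 8.69569%.

8.70%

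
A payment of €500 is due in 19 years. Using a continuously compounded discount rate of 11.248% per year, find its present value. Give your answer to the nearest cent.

P = A·e^(−rt) = 500·e^(−2.13712).
e^(−2.13712) ≈ 0.117994177, so P ≈ 58.9971.

€59.00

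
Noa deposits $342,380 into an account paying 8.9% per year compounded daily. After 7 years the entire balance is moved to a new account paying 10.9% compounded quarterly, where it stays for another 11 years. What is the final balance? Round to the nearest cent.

After 7 years at 8.9%: 342,380 × 1.864371609195 ≈ 638,323.5516.
Then 11 years at 10.9%: 638,323.5516 × 3.264003359568 ≈ 2,083,490.2168.

$2,083,490.22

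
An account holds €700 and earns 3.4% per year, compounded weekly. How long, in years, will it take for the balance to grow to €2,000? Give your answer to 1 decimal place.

30.9 years

We need (1 + 0.000653846)^(52t) = 2.8571, so 52t = ln 2.8571 / ln 1.000654 ≈ 1606.1352.
t ≈ 1606.1352/52 = 30.8872 years.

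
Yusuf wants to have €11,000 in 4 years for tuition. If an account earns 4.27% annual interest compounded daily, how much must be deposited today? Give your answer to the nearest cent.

€9,272.98

Periodic rate = 4.27%/365 = 0.000116986; 1460 periods.
P = 11,000/(1 + 0.0427/365)^1460 ≈ 11,000/1.1862416242 ≈ 9,272.9843.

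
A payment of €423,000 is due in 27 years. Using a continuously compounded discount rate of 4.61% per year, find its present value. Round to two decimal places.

€121,835.55

P = A·e^(−rt) = 423,000·e^(−1.2447).
e^(−1.2447) ≈ 0.288027303362, so P ≈ 121,835.5493.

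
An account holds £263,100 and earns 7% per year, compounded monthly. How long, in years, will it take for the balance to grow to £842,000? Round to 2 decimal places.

16.67 years

We need (1 + 0.00583333)^(12t) = 3.2003, so 12t = ln 3.2003 / ln 1.005833 ≈ 199.9946.
t ≈ 199.9946/12 = 16.6662 years.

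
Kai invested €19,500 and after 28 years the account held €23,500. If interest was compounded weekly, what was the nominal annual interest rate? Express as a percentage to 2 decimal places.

0.67%

The 1456-period growth factor is 23,500/19,500 = 1.20513.
r/52 = 1.20513^(1/1456) − 1 ≈ 0.000128158, so r ≈ 52·0.000128158 = 0.66642%.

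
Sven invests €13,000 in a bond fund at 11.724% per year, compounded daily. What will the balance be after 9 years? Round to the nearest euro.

€37,335

Growth factor = (1 + 0.11724/365)^3285 ≈ 2.8719480848.
A ≈ 13,000 × 2.8719480848 ≈ 37,335.3251.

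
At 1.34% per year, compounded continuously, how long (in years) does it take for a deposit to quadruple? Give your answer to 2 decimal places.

e^(0.0134t) = 4, so 0.0134t = ln 4 ≈ 1.3863.
t ≈ 1.3863/0.0134 ≈ 103.4548.

103.45 years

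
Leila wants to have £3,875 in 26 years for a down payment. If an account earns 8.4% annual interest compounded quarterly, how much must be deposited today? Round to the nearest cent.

£446.27

Periodic rate = 8.4%/4 = 0.021; 104 periods.
P = 3,875/(1 + 0.021)^104 ≈ 3,875/8.683147472 ≈ 446.2667.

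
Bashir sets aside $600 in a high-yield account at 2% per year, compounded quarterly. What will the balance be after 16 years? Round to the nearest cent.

Growth factor = (1 + 0.005)^64 ≈ 1.37603016.
A ≈ 600 × 1.37603016 ≈ 825.6181.

$825.62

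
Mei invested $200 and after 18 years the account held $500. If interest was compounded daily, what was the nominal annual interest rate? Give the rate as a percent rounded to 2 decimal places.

5.09%

(1 + r/365)^6570 = 500/200 = 2.5.
1 + r/365 = 2.5^(1/6570) ≈ 1.000139, so r/365 ≈ 0.000139476.
r ≈ 365·0.000139476 = 5.09086%.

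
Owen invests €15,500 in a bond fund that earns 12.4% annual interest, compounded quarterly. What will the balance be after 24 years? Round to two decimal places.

Periodic rate = 12.4%/4 = 0.031; periods = 4·24 = 96.
A = 15,500·(1 + 0.031)^96 ≈ 15,500·18.7426876311 ≈ 290,511.6583.

€290,511.66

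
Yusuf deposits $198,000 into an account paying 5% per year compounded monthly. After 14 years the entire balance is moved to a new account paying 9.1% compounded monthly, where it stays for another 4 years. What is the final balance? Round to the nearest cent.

$572,171.92

After 14 years at 5%: 198,000 × 2.01082624541 ≈ 398,143.5966.
Then 4 years at 9.1%: 398,143.5966 × 1.43709939254 ≈ 572,171.9208.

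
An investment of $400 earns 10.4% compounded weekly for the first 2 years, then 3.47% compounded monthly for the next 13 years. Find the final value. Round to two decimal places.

Phase 1: 400·(1 + 0.002)^104 ≈ 492.3830.
Phase 2: 492.3830·(1 + 0.0347/12)^156 ≈ 772.5571.

$772.56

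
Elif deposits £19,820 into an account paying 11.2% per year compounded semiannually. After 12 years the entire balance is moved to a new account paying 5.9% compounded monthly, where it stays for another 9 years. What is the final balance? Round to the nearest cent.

Phase 1: 19,820·(1 + 0.056)^24 ≈ 73,288.8128.
Phase 2: 73,288.8128·(1 + 0.059/12)^108 ≈ 124,475.2454.

£124,475.25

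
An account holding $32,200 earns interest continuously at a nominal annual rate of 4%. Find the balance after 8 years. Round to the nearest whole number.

A = P·e^(rt) = 32,200·e^(0.04·8) = 32,200·e^0.32.
e^0.32 ≈ 1.3771277643, so A ≈ 44,343.5140.

$44,344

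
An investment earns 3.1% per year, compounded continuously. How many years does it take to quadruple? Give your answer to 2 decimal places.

44.72 years

e^(0.031t) = 4, so 0.031t = ln 4 ≈ 1.3863.
t ≈ 1.3863/0.031 ≈ 44.7192.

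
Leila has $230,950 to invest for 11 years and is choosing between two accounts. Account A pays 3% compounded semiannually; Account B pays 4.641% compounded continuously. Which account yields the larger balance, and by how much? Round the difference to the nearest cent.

Account B, by $64,337.36

Account A growth factor: (1 + 0.015)^22 ≈ 1.38756369912; balance ≈ 320,457.8363.
Account B growth factor: e^(0.04641·11) = e^0.51051 ≈ 1.66614071006; balance ≈ 384,795.1970.
Account B is larger by 64,337.3607.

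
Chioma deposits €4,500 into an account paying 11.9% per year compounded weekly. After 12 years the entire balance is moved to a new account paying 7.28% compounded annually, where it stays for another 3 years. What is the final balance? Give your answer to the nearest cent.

€23,133.04

After 12 years at 11.9%: 4,500 × 4.1635518789 ≈ 18,735.9835.
Then 3 years at 7.28%: 18,735.9835 × 1.2346853484 ≈ 23,133.0443.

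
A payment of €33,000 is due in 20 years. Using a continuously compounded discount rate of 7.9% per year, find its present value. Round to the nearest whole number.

€6,797

P = A·e^(−rt) = 33,000·e^(−1.58).
e^(−1.58) ≈ 0.2059750982, so P ≈ 6,797.1782.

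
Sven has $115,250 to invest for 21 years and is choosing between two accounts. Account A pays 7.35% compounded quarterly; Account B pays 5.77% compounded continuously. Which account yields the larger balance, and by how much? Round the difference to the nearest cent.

Account A growth factor: (1 + 0.018375)^84 ≈ 4.61582423199; balance ≈ 531,973.7427.
Account B growth factor: e^(0.0577·21) = e^1.2117 ≈ 3.35919042499; balance ≈ 387,146.6965.
Account A is larger by 144,827.0463.

Account A, by $144,827.05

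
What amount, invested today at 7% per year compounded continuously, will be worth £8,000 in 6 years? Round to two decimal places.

P = A·e^(−rt) = 8,000·e^(−0.42).
e^(−0.42) ≈ 0.6570468198, so P ≈ 5,256.3746.

£5,256.37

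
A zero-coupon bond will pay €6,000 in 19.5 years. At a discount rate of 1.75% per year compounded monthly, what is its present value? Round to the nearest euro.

€4,266

Periodic rate = 1.75%/12 = 0.00145833; 234 periods.
P = 6,000/(1 + 0.0175/12)^234 ≈ 6,000/1.406355229 ≈ 4,266.3474.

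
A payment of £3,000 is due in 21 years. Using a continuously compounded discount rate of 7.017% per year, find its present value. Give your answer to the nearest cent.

P = A·e^(−rt) = 3,000·e^(−1.47357).
e^(−1.47357) ≈ 0.2291061147, so P ≈ 687.3183.

£687.32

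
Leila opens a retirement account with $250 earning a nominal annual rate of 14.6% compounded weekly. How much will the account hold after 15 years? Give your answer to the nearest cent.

Growth factor = (1 + 0.146/52)^780 ≈ 8.907835828.
A ≈ 250 × 8.907835828 ≈ 2,226.9590.

$2,226.96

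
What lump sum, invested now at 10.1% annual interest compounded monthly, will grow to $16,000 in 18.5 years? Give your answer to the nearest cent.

$2,489.07

Periodic rate = 10.1%/12 = 0.00841667; 222 periods.
P = 16,000/(1 + 0.101/12)^222 ≈ 16,000/6.4281100889 ≈ 2,489.0675.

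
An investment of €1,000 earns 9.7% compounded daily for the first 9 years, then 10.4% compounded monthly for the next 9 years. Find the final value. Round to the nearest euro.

After 9 years at 9.7%: 1,000 × 2.393804686 ≈ 2,393.8047.
Then 9 years at 10.4%: 2,393.8047 × 2.539500183 ≈ 6,079.0674.

€6,079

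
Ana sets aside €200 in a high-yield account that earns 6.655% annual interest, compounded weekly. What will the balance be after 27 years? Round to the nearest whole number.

Growth factor = (1 + 0.06655/52)^1404 ≈ 6.02369687.
A ≈ 200 × 6.02369687 ≈ 1,204.7394.

€1,205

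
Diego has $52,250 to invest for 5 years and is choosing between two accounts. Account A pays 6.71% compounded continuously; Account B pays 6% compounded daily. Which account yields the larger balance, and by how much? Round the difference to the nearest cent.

Account A, by $2,550.53

A: e^(0.0671·5) = e^0.3355 ≈ 1.3986395302, so 52,250 × 1.3986395302 ≈ 73,078.9155.
B: (1 + 0.06/365)^1825 ≈ 1.3498255274, so 52,250 × 1.3498255274 ≈ 70,528.3838.
Difference ≈ 2,550.5316 in favor of A.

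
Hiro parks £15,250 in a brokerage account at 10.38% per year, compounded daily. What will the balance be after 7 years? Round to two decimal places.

Growth factor = (1 + 0.1038/365)^2555 ≈ 2.067823703.
A ≈ 15,250 × 2.067823703 ≈ 31,534.3115.

£31,534.31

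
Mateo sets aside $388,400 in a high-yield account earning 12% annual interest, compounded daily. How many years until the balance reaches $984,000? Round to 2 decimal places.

7.75 years

(1 + 0.000328767)^(365t) = 984,000/388,400 = 2.5335.
365t·ln(1 + 0.000328767) = ln(2.5335); 365t = 0.92959/0.000328713 ≈ 2827.9682.
t ≈ 7.7479 years.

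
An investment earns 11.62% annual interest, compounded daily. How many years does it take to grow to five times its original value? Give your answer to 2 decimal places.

13.85 years

(1 + 0.000318356)^(365t) = 5.
365t = ln 5 / ln(1 + 0.000318356) ≈ 1.6094/0.000318305 ≈ 5056.2680.
t ≈ 13.8528.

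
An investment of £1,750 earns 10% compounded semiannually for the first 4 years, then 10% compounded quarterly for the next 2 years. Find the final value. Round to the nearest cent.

Phase 1: 1,750·(1 + 0.05)^8 ≈ 2,585.5470.
Phase 2: 2,585.5470·(1 + 0.025)^8 ≈ 3,150.2380.

£3,150.24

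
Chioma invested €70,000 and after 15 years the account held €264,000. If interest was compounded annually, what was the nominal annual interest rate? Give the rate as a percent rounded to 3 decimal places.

(1 + r)^15 = 264,000/70,000 = 3.77143.
1 + r = 3.77143^(1/15) ≈ 1.092531, so r ≈ 0.0925309.
r ≈ 9.25309%.

9.253%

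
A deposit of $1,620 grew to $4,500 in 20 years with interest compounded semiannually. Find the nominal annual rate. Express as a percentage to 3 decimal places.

5.174%

The 40-period growth factor is 4,500/1,620 = 2.77778.
r/2 = 2.77778^(1/40) − 1 ≈ 0.0258703, so r ≈ 2·0.0258703 = 5.17405%.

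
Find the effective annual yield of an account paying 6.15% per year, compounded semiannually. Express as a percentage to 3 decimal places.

EAR = (1 + 6.15%/2)^2 − 1 = (1 + 0.03075)^2 − 1.
(1 + 0.03075)^2 ≈ 1.062446, so EAR ≈ 6.24456%.

6.245%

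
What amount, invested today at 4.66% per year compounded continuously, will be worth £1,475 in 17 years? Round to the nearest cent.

£667.95

P = A·e^(−rt) = 1,475·e^(−0.7922).
e^(−0.7922) ≈ 0.4528474342, so P ≈ 667.9500.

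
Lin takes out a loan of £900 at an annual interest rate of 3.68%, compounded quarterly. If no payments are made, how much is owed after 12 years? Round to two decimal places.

Growth factor = (1 + 0.0092)^48 ≈ 1.552056792.
A ≈ 900 × 1.552056792 ≈ 1,396.8511.

£1,396.85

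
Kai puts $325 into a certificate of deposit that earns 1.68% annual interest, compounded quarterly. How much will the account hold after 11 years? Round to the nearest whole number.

Growth factor = (1 + 0.0042)^44 ≈ 1.20251236.
A ≈ 325 × 1.20251236 ≈ 390.8165.

$391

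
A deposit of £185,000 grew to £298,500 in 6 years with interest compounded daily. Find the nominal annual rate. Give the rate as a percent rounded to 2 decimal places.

7.97%

(1 + r/365)^2190 = 298,500/185,000 = 1.61351.
1 + r/365 = 1.61351^(1/2190) ≈ 1.000218, so r/365 ≈ 0.000218478.
r ≈ 365·0.000218478 = 7.97444%.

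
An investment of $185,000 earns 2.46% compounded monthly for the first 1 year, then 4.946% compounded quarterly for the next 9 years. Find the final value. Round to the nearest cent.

After 1 years at 2.46%: 185,000 × 1.0248792691 ≈ 189,602.6648.
Then 9 years at 4.946%: 189,602.6648 × 1.55645437813 ≈ 295,107.8977.

$295,107.90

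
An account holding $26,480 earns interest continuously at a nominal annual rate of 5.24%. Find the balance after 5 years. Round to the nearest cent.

A = P·e^(rt) = 26,480·e^(0.0524·5) = 26,480·e^0.262.
e^0.262 ≈ 1.2995265424, so A ≈ 34,411.4628.

$34,411.46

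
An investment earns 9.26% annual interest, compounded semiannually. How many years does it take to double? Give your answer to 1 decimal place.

7.7 years

(1 + 0.0463)^(2t) = 2.
2t = ln 2 / ln(1 + 0.0463) ≈ 0.69315/0.0452601 ≈ 15.3147.
t ≈ 7.6574.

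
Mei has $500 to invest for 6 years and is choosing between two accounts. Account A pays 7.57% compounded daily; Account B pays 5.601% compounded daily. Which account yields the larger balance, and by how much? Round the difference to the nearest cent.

A: (1 + 0.0757/365)^2190 ≈ 1.57483878, so 500 × 1.57483878 ≈ 787.4194.
B: (1 + 0.05601/365)^2190 ≈ 1.39938691, so 500 × 1.39938691 ≈ 699.6935.
Difference ≈ 87.7259 in favor of A.

Account A, by $87.73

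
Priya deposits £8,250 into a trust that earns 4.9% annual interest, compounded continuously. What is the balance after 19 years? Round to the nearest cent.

£20,930.62

A = P·e^(rt) = 8,250·e^(0.049·19) = 8,250·e^0.931.
e^0.931 ≈ 2.5370449545, so A ≈ 20,930.6209.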